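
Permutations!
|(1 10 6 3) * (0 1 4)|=|(0 1 10 6 3 4)|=6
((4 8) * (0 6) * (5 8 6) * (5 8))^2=(0 4)(6 8)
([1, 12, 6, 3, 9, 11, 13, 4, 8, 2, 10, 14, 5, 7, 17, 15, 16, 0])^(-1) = [17, 0, 9, 3, 7, 12, 2, 13, 8, 4, 10, 5, 1, 6, 11, 15, 16, 14]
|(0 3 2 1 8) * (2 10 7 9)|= 8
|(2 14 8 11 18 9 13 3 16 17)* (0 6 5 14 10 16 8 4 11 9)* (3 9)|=|(0 6 5 14 4 11 18)(2 10 16 17)(3 8)(9 13)|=28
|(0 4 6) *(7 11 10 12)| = |(0 4 6)(7 11 10 12)| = 12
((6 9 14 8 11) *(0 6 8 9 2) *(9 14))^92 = (14)(0 2 6)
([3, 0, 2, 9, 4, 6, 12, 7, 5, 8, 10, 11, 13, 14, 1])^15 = (0 6)(1 5)(3 12)(8 14)(9 13)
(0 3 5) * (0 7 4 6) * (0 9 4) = (0 3 5 7)(4 6 9) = [3, 1, 2, 5, 6, 7, 9, 0, 8, 4]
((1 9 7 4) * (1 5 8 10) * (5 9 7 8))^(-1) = (1 10 8 9 4 7)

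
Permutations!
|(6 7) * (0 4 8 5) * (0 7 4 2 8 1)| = 8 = |(0 2 8 5 7 6 4 1)|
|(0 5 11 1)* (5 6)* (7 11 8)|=7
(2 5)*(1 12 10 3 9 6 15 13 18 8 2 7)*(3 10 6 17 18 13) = (1 12 6 15 3 9 17 18 8 2 5 7) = [0, 12, 5, 9, 4, 7, 15, 1, 2, 17, 10, 11, 6, 13, 14, 3, 16, 18, 8]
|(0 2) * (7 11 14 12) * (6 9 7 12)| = 10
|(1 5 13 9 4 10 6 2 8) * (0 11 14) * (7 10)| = 30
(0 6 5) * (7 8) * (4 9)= (0 6 5)(4 9)(7 8)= [6, 1, 2, 3, 9, 0, 5, 8, 7, 4]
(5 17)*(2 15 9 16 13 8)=[0, 1, 15, 3, 4, 17, 6, 7, 2, 16, 10, 11, 12, 8, 14, 9, 13, 5]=(2 15 9 16 13 8)(5 17)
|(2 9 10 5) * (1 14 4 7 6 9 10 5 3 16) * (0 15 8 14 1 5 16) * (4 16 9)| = 9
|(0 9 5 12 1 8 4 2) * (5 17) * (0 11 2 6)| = |(0 9 17 5 12 1 8 4 6)(2 11)| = 18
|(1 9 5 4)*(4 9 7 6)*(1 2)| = 10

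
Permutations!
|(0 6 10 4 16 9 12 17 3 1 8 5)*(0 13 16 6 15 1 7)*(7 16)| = |(0 15 1 8 5 13 7)(3 16 9 12 17)(4 6 10)| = 105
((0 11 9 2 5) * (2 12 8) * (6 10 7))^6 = ((0 11 9 12 8 2 5)(6 10 7))^6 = (0 5 2 8 12 9 11)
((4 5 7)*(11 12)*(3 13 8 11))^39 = (3 12 11 8 13)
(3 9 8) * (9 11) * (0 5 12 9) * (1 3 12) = (0 5 1 3 11)(8 12 9) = [5, 3, 2, 11, 4, 1, 6, 7, 12, 8, 10, 0, 9]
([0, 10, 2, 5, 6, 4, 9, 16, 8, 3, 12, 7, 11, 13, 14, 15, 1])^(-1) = [0, 16, 2, 9, 5, 3, 4, 11, 8, 6, 1, 12, 10, 13, 14, 15, 7]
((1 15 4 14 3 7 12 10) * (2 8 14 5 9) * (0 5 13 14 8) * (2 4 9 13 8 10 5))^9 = ((0 2)(1 15 9 4 8 10)(3 7 12 5 13 14))^9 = (0 2)(1 4)(3 5)(7 13)(8 15)(9 10)(12 14)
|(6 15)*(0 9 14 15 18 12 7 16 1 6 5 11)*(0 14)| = 12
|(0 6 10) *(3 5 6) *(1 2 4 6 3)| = |(0 1 2 4 6 10)(3 5)| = 6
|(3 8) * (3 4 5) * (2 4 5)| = 6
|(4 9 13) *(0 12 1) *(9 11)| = 12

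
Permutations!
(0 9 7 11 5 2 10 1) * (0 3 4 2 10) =(0 9 7 11 5 10 1 3 4 2) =[9, 3, 0, 4, 2, 10, 6, 11, 8, 7, 1, 5]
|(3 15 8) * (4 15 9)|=|(3 9 4 15 8)|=5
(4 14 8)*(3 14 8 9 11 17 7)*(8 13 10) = (3 14 9 11 17 7)(4 13 10 8) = [0, 1, 2, 14, 13, 5, 6, 3, 4, 11, 8, 17, 12, 10, 9, 15, 16, 7]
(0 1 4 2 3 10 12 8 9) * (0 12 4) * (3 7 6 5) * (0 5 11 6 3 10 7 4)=(0 1 5 10)(2 4)(3 7)(6 11)(8 9 12)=[1, 5, 4, 7, 2, 10, 11, 3, 9, 12, 0, 6, 8]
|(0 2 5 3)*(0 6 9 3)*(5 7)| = 12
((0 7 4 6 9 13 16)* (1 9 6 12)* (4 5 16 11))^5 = ((0 7 5 16)(1 9 13 11 4 12))^5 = (0 7 5 16)(1 12 4 11 13 9)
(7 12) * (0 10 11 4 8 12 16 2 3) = [10, 1, 3, 0, 8, 5, 6, 16, 12, 9, 11, 4, 7, 13, 14, 15, 2] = (0 10 11 4 8 12 7 16 2 3)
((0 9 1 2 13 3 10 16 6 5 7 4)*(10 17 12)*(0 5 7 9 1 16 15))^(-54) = (17)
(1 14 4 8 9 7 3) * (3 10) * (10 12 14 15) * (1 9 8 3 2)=[0, 15, 1, 9, 3, 5, 6, 12, 8, 7, 2, 11, 14, 13, 4, 10]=(1 15 10 2)(3 9 7 12 14 4)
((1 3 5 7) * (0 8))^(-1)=(0 8)(1 7 5 3)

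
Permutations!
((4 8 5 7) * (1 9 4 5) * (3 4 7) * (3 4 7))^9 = (1 3 5 8 9 7 4)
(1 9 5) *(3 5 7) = (1 9 7 3 5) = [0, 9, 2, 5, 4, 1, 6, 3, 8, 7]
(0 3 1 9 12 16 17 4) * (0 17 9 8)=(0 3 1 8)(4 17)(9 12 16)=[3, 8, 2, 1, 17, 5, 6, 7, 0, 12, 10, 11, 16, 13, 14, 15, 9, 4]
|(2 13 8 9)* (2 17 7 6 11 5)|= |(2 13 8 9 17 7 6 11 5)|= 9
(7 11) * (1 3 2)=[0, 3, 1, 2, 4, 5, 6, 11, 8, 9, 10, 7]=(1 3 2)(7 11)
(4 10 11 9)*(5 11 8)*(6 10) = (4 6 10 8 5 11 9) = [0, 1, 2, 3, 6, 11, 10, 7, 5, 4, 8, 9]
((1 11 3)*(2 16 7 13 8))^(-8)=(1 11 3)(2 7 8 16 13)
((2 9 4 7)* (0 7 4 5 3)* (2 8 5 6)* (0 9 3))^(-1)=(0 5 8 7)(2 6 9 3)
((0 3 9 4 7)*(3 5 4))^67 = (0 7 4 5)(3 9)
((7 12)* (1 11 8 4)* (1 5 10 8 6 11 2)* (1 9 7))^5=(12)(4 5 10 8)(6 11)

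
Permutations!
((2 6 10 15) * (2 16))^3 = ((2 6 10 15 16))^3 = (2 15 6 16 10)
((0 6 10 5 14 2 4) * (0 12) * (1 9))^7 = (0 12 4 2 14 5 10 6)(1 9)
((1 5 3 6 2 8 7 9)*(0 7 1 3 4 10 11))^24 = ((0 7 9 3 6 2 8 1 5 4 10 11))^24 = (11)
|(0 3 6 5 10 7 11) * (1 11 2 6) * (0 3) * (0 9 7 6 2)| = |(0 9 7)(1 11 3)(5 10 6)| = 3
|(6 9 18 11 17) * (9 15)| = |(6 15 9 18 11 17)| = 6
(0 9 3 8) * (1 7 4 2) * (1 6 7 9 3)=(0 3 8)(1 9)(2 6 7 4)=[3, 9, 6, 8, 2, 5, 7, 4, 0, 1]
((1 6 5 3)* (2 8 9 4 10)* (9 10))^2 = (1 5)(2 10 8)(3 6)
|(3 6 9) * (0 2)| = 6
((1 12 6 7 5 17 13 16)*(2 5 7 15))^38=((1 12 6 15 2 5 17 13 16))^38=(1 6 2 17 16 12 15 5 13)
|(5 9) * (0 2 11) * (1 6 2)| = 10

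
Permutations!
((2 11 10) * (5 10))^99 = (2 10 5 11)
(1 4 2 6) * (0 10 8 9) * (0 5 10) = (1 4 2 6)(5 10 8 9) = [0, 4, 6, 3, 2, 10, 1, 7, 9, 5, 8]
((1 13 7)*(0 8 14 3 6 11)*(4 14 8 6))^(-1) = ((0 6 11)(1 13 7)(3 4 14))^(-1) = (0 11 6)(1 7 13)(3 14 4)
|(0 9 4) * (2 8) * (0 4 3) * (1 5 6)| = 6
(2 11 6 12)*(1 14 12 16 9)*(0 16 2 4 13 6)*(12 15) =(0 16 9 1 14 15 12 4 13 6 2 11) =[16, 14, 11, 3, 13, 5, 2, 7, 8, 1, 10, 0, 4, 6, 15, 12, 9]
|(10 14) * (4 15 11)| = 6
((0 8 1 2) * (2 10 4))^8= ((0 8 1 10 4 2))^8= (0 1 4)(2 8 10)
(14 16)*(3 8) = (3 8)(14 16) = [0, 1, 2, 8, 4, 5, 6, 7, 3, 9, 10, 11, 12, 13, 16, 15, 14]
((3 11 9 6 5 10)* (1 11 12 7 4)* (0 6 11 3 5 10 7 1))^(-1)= (0 4 7 5 10 6)(1 12 3)(9 11)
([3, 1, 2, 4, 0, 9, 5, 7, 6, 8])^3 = [0, 1, 2, 3, 4, 6, 8, 7, 9, 5]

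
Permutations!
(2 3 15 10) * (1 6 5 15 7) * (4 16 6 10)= (1 10 2 3 7)(4 16 6 5 15)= [0, 10, 3, 7, 16, 15, 5, 1, 8, 9, 2, 11, 12, 13, 14, 4, 6]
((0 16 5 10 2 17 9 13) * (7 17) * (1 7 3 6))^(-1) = (0 13 9 17 7 1 6 3 2 10 5 16)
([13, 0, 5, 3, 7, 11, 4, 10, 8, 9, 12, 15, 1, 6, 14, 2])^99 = (0 4 12 13 7 1 6 10)(2 15 11 5)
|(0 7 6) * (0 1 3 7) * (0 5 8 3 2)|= |(0 5 8 3 7 6 1 2)|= 8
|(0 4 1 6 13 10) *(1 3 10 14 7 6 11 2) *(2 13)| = 28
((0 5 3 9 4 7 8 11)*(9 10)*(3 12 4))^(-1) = (0 11 8 7 4 12 5)(3 9 10)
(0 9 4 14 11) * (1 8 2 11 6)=[9, 8, 11, 3, 14, 5, 1, 7, 2, 4, 10, 0, 12, 13, 6]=(0 9 4 14 6 1 8 2 11)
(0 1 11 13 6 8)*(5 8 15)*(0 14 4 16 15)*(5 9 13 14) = (0 1 11 14 4 16 15 9 13 6)(5 8) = [1, 11, 2, 3, 16, 8, 0, 7, 5, 13, 10, 14, 12, 6, 4, 9, 15]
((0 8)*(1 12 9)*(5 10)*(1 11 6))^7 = (0 8)(1 9 6 12 11)(5 10)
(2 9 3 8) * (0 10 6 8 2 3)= (0 10 6 8 3 2 9)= [10, 1, 9, 2, 4, 5, 8, 7, 3, 0, 6]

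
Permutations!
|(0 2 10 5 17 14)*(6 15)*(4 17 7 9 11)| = |(0 2 10 5 7 9 11 4 17 14)(6 15)| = 10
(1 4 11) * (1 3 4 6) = (1 6)(3 4 11) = [0, 6, 2, 4, 11, 5, 1, 7, 8, 9, 10, 3]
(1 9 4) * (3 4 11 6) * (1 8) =[0, 9, 2, 4, 8, 5, 3, 7, 1, 11, 10, 6] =(1 9 11 6 3 4 8)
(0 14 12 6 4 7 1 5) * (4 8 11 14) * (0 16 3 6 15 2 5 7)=[4, 7, 5, 6, 0, 16, 8, 1, 11, 9, 10, 14, 15, 13, 12, 2, 3]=(0 4)(1 7)(2 5 16 3 6 8 11 14 12 15)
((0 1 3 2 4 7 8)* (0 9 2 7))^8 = (9) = ((0 1 3 7 8 9 2 4))^8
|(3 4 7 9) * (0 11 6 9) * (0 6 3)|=7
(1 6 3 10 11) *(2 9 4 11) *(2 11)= (1 6 3 10 11)(2 9 4)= [0, 6, 9, 10, 2, 5, 3, 7, 8, 4, 11, 1]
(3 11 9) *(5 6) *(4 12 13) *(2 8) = (2 8)(3 11 9)(4 12 13)(5 6) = [0, 1, 8, 11, 12, 6, 5, 7, 2, 3, 10, 9, 13, 4]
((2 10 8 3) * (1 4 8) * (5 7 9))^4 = ((1 4 8 3 2 10)(5 7 9))^4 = (1 2 8)(3 4 10)(5 7 9)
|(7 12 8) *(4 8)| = |(4 8 7 12)| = 4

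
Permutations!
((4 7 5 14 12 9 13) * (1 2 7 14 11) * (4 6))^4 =((1 2 7 5 11)(4 14 12 9 13 6))^4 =(1 11 5 7 2)(4 13 12)(6 9 14)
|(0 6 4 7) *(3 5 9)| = |(0 6 4 7)(3 5 9)| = 12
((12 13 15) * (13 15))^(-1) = ((12 15))^(-1) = (12 15)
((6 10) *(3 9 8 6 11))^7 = (3 9 8 6 10 11)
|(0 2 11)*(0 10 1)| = |(0 2 11 10 1)| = 5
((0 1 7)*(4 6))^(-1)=(0 7 1)(4 6)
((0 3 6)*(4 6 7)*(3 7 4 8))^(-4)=((0 7 8 3 4 6))^(-4)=(0 8 4)(3 6 7)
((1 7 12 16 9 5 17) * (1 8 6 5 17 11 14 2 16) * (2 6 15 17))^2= ((1 7 12)(2 16 9)(5 11 14 6)(8 15 17))^2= (1 12 7)(2 9 16)(5 14)(6 11)(8 17 15)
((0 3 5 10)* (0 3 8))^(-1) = (0 8)(3 10 5)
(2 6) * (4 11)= [0, 1, 6, 3, 11, 5, 2, 7, 8, 9, 10, 4]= (2 6)(4 11)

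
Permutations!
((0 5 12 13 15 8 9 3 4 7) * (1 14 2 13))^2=(0 12 14 13 8 3 7 5 1 2 15 9 4)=((0 5 12 1 14 2 13 15 8 9 3 4 7))^2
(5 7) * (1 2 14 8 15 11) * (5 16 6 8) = [0, 2, 14, 3, 4, 7, 8, 16, 15, 9, 10, 1, 12, 13, 5, 11, 6] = (1 2 14 5 7 16 6 8 15 11)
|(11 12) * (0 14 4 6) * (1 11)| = 12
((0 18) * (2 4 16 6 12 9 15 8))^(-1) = (0 18)(2 8 15 9 12 6 16 4)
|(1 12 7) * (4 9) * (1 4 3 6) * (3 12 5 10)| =20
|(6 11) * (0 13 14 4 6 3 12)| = 8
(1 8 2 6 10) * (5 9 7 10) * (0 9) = (0 9 7 10 1 8 2 6 5) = [9, 8, 6, 3, 4, 0, 5, 10, 2, 7, 1]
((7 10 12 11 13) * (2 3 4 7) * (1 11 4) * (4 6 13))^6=((1 11 4 7 10 12 6 13 2 3))^6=(1 6 4 2 10)(3 12 11 13 7)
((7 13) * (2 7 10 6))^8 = (2 10 7 6 13)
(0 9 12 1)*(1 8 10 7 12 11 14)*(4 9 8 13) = (0 8 10 7 12 13 4 9 11 14 1) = [8, 0, 2, 3, 9, 5, 6, 12, 10, 11, 7, 14, 13, 4, 1]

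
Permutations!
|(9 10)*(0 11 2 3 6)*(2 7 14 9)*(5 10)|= 10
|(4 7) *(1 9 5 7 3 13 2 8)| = 9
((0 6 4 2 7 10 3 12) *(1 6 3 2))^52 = ((0 3 12)(1 6 4)(2 7 10))^52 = (0 3 12)(1 6 4)(2 7 10)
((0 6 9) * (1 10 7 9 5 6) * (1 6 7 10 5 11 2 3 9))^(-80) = (0 3 11)(1 5 7)(2 6 9)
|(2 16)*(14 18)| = |(2 16)(14 18)| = 2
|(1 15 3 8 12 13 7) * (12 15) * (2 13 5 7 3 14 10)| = 28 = |(1 12 5 7)(2 13 3 8 15 14 10)|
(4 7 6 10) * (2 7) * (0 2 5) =(0 2 7 6 10 4 5) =[2, 1, 7, 3, 5, 0, 10, 6, 8, 9, 4]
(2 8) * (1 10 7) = (1 10 7)(2 8) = [0, 10, 8, 3, 4, 5, 6, 1, 2, 9, 7]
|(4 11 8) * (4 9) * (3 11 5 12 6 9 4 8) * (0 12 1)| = 8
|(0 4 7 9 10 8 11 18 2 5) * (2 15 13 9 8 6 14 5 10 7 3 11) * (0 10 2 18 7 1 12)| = 12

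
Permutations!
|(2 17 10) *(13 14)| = |(2 17 10)(13 14)| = 6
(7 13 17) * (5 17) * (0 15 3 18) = (0 15 3 18)(5 17 7 13) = [15, 1, 2, 18, 4, 17, 6, 13, 8, 9, 10, 11, 12, 5, 14, 3, 16, 7, 0]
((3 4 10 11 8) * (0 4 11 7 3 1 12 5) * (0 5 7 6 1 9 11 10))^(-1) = (0 4)(1 6 10 3 7 12)(8 11 9)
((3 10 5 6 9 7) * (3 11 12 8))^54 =(12)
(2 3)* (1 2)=(1 2 3)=[0, 2, 3, 1]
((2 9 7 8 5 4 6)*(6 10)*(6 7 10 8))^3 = (2 7 9 6 10)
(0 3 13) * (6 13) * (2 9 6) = (0 3 2 9 6 13) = [3, 1, 9, 2, 4, 5, 13, 7, 8, 6, 10, 11, 12, 0]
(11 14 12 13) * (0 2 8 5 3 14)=(0 2 8 5 3 14 12 13 11)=[2, 1, 8, 14, 4, 3, 6, 7, 5, 9, 10, 0, 13, 11, 12]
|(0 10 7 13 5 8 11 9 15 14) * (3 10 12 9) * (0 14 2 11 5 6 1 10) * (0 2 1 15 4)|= 12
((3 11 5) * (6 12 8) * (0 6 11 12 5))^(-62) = (0 6 5 3 12 8 11)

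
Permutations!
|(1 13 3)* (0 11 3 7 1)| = |(0 11 3)(1 13 7)| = 3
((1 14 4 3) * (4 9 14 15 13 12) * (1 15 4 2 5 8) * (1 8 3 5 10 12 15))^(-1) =(1 3 5 4)(2 12 10)(9 14)(13 15)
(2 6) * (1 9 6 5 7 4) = (1 9 6 2 5 7 4) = [0, 9, 5, 3, 1, 7, 2, 4, 8, 6]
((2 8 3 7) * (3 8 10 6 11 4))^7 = (11)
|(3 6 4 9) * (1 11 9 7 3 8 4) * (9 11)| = 7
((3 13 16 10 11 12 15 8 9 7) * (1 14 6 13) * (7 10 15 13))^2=(1 6 3 14 7)(8 10 12 16)(9 11 13 15)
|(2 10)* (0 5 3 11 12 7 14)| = 14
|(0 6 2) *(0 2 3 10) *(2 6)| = 5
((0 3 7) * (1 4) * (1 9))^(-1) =(0 7 3)(1 9 4)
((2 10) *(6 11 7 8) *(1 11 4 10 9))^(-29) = ((1 11 7 8 6 4 10 2 9))^(-29) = (1 2 4 8 11 9 10 6 7)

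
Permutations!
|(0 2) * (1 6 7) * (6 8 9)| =|(0 2)(1 8 9 6 7)| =10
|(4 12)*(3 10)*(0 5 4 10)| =6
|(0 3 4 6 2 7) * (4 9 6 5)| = 6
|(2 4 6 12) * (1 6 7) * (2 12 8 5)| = |(12)(1 6 8 5 2 4 7)| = 7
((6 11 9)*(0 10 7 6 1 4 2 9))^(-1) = (0 11 6 7 10)(1 9 2 4)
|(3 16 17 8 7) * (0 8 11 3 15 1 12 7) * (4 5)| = |(0 8)(1 12 7 15)(3 16 17 11)(4 5)| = 4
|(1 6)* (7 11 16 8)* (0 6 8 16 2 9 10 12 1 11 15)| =|(16)(0 6 11 2 9 10 12 1 8 7 15)| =11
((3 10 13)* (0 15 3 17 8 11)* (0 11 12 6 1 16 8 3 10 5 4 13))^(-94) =((0 15 10)(1 16 8 12 6)(3 5 4 13 17))^(-94) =(0 10 15)(1 16 8 12 6)(3 5 4 13 17)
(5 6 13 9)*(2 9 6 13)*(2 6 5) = (2 9)(5 13) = [0, 1, 9, 3, 4, 13, 6, 7, 8, 2, 10, 11, 12, 5]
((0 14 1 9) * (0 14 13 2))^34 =((0 13 2)(1 9 14))^34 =(0 13 2)(1 9 14)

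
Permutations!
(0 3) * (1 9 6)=(0 3)(1 9 6)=[3, 9, 2, 0, 4, 5, 1, 7, 8, 6]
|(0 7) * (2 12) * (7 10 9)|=4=|(0 10 9 7)(2 12)|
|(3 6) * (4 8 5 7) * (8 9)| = 10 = |(3 6)(4 9 8 5 7)|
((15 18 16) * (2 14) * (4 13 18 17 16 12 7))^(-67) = (2 14)(4 12 13 7 18)(15 16 17)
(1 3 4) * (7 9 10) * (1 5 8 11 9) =(1 3 4 5 8 11 9 10 7) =[0, 3, 2, 4, 5, 8, 6, 1, 11, 10, 7, 9]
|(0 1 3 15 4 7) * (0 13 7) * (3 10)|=|(0 1 10 3 15 4)(7 13)|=6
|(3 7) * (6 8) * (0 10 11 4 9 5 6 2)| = |(0 10 11 4 9 5 6 8 2)(3 7)| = 18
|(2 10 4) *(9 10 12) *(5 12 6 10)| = 12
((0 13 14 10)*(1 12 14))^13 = ((0 13 1 12 14 10))^13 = (0 13 1 12 14 10)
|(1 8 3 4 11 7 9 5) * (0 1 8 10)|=21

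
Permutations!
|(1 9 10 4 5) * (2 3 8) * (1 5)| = 12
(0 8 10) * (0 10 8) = (10) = [0, 1, 2, 3, 4, 5, 6, 7, 8, 9, 10]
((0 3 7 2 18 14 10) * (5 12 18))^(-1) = ((0 3 7 2 5 12 18 14 10))^(-1) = (0 10 14 18 12 5 2 7 3)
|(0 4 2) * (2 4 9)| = |(0 9 2)| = 3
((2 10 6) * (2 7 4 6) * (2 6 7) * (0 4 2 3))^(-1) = (0 3 6 10 2 7 4)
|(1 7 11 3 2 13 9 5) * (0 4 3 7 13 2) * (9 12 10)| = |(0 4 3)(1 13 12 10 9 5)(7 11)| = 6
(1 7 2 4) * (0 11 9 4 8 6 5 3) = (0 11 9 4 1 7 2 8 6 5 3) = [11, 7, 8, 0, 1, 3, 5, 2, 6, 4, 10, 9]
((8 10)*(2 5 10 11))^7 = ((2 5 10 8 11))^7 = (2 10 11 5 8)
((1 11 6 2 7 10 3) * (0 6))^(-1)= ((0 6 2 7 10 3 1 11))^(-1)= (0 11 1 3 10 7 2 6)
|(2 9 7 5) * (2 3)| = |(2 9 7 5 3)| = 5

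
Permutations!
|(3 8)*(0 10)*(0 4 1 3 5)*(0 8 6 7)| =14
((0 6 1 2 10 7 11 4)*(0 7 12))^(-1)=(0 12 10 2 1 6)(4 11 7)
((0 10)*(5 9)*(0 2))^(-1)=(0 2 10)(5 9)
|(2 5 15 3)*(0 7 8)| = 12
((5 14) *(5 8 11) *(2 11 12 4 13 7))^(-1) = ((2 11 5 14 8 12 4 13 7))^(-1) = (2 7 13 4 12 8 14 5 11)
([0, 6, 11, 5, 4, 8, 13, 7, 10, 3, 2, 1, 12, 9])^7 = [0, 10, 5, 6, 4, 13, 2, 7, 9, 1, 3, 8, 12, 11]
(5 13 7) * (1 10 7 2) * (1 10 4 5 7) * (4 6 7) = (1 6 7 4 5 13 2 10) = [0, 6, 10, 3, 5, 13, 7, 4, 8, 9, 1, 11, 12, 2]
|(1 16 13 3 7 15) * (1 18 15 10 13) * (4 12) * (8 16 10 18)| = 18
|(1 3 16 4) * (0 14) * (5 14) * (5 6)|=4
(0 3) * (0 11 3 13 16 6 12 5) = [13, 1, 2, 11, 4, 0, 12, 7, 8, 9, 10, 3, 5, 16, 14, 15, 6] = (0 13 16 6 12 5)(3 11)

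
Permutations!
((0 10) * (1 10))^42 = ((0 1 10))^42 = (10)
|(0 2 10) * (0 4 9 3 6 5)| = 8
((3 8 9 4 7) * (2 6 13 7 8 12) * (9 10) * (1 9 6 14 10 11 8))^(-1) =(1 4 9)(2 12 3 7 13 6 10 14)(8 11)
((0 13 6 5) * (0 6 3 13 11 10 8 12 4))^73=(0 11 10 8 12 4)(3 13)(5 6)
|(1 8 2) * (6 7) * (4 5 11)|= |(1 8 2)(4 5 11)(6 7)|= 6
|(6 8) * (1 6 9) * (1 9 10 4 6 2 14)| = 12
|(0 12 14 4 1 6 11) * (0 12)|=6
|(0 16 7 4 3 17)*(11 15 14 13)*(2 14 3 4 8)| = 11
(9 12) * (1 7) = (1 7)(9 12) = [0, 7, 2, 3, 4, 5, 6, 1, 8, 12, 10, 11, 9]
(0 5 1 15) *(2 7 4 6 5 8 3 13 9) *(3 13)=(0 8 13 9 2 7 4 6 5 1 15)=[8, 15, 7, 3, 6, 1, 5, 4, 13, 2, 10, 11, 12, 9, 14, 0]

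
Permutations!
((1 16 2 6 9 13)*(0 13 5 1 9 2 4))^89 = ((0 13 9 5 1 16 4)(2 6))^89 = (0 16 5 13 4 1 9)(2 6)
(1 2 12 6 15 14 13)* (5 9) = (1 2 12 6 15 14 13)(5 9) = [0, 2, 12, 3, 4, 9, 15, 7, 8, 5, 10, 11, 6, 1, 13, 14]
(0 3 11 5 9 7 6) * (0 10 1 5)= (0 3 11)(1 5 9 7 6 10)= [3, 5, 2, 11, 4, 9, 10, 6, 8, 7, 1, 0]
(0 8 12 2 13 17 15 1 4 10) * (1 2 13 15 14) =(0 8 12 13 17 14 1 4 10)(2 15) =[8, 4, 15, 3, 10, 5, 6, 7, 12, 9, 0, 11, 13, 17, 1, 2, 16, 14]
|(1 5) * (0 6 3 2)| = |(0 6 3 2)(1 5)| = 4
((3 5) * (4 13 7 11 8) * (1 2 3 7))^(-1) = ((1 2 3 5 7 11 8 4 13))^(-1) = (1 13 4 8 11 7 5 3 2)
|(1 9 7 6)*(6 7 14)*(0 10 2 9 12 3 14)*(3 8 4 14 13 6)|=|(0 10 2 9)(1 12 8 4 14 3 13 6)|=8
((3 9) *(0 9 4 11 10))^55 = ((0 9 3 4 11 10))^55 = (0 9 3 4 11 10)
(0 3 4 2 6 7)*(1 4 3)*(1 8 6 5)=(0 8 6 7)(1 4 2 5)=[8, 4, 5, 3, 2, 1, 7, 0, 6]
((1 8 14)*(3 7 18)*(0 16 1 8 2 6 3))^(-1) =(0 18 7 3 6 2 1 16)(8 14)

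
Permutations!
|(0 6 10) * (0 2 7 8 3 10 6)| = |(2 7 8 3 10)| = 5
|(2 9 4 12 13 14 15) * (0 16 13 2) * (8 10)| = 20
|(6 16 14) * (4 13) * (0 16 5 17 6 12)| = 12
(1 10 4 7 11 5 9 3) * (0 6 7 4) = (0 6 7 11 5 9 3 1 10) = [6, 10, 2, 1, 4, 9, 7, 11, 8, 3, 0, 5]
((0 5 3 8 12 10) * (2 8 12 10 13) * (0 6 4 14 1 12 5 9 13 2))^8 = (14)(0 13 9)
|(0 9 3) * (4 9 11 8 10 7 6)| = |(0 11 8 10 7 6 4 9 3)| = 9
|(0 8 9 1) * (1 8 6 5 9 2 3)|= 8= |(0 6 5 9 8 2 3 1)|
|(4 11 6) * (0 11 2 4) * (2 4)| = 3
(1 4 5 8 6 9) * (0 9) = (0 9 1 4 5 8 6) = [9, 4, 2, 3, 5, 8, 0, 7, 6, 1]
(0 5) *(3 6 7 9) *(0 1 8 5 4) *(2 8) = (0 4)(1 2 8 5)(3 6 7 9) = [4, 2, 8, 6, 0, 1, 7, 9, 5, 3]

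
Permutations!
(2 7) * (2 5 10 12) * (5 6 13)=(2 7 6 13 5 10 12)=[0, 1, 7, 3, 4, 10, 13, 6, 8, 9, 12, 11, 2, 5]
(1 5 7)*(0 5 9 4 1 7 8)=(0 5 8)(1 9 4)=[5, 9, 2, 3, 1, 8, 6, 7, 0, 4]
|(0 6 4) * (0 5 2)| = |(0 6 4 5 2)| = 5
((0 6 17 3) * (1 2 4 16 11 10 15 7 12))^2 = ((0 6 17 3)(1 2 4 16 11 10 15 7 12))^2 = (0 17)(1 4 11 15 12 2 16 10 7)(3 6)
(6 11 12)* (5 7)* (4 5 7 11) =(4 5 11 12 6) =[0, 1, 2, 3, 5, 11, 4, 7, 8, 9, 10, 12, 6]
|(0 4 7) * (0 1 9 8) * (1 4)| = 4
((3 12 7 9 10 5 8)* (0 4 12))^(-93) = ((0 4 12 7 9 10 5 8 3))^(-93) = (0 5 7)(3 10 12)(4 8 9)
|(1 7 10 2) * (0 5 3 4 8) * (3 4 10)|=|(0 5 4 8)(1 7 3 10 2)|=20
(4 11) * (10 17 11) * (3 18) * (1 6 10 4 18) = (1 6 10 17 11 18 3) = [0, 6, 2, 1, 4, 5, 10, 7, 8, 9, 17, 18, 12, 13, 14, 15, 16, 11, 3]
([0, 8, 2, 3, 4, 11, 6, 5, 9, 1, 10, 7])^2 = [0, 9, 2, 3, 4, 7, 6, 11, 1, 8, 10, 5]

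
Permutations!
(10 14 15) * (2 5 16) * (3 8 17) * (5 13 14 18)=(2 13 14 15 10 18 5 16)(3 8 17)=[0, 1, 13, 8, 4, 16, 6, 7, 17, 9, 18, 11, 12, 14, 15, 10, 2, 3, 5]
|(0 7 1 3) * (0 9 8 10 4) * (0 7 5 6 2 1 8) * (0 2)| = 12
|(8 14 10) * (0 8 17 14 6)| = |(0 8 6)(10 17 14)| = 3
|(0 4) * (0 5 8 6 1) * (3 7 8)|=8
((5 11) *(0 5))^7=((0 5 11))^7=(0 5 11)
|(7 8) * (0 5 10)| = 6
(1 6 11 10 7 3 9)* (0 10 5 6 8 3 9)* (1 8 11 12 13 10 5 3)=(0 5 6 12 13 10 7 9 8 1 11 3)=[5, 11, 2, 0, 4, 6, 12, 9, 1, 8, 7, 3, 13, 10]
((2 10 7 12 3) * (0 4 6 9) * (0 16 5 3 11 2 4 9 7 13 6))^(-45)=((0 9 16 5 3 4)(2 10 13 6 7 12 11))^(-45)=(0 5)(2 7 10 12 13 11 6)(3 9)(4 16)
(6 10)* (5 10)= (5 10 6)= [0, 1, 2, 3, 4, 10, 5, 7, 8, 9, 6]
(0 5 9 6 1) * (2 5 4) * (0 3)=(0 4 2 5 9 6 1 3)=[4, 3, 5, 0, 2, 9, 1, 7, 8, 6]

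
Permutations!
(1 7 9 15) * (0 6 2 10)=(0 6 2 10)(1 7 9 15)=[6, 7, 10, 3, 4, 5, 2, 9, 8, 15, 0, 11, 12, 13, 14, 1]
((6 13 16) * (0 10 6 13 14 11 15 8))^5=((0 10 6 14 11 15 8)(13 16))^5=(0 15 14 10 8 11 6)(13 16)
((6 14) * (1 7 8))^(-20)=(14)(1 7 8)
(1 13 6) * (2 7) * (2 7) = (1 13 6) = [0, 13, 2, 3, 4, 5, 1, 7, 8, 9, 10, 11, 12, 6]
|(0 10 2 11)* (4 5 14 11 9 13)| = 9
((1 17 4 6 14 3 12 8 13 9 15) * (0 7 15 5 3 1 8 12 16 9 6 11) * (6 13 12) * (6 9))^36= ((0 7 15 8 12 9 5 3 16 6 14 1 17 4 11))^36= (0 5 17 8 6)(1 15 16 11 9)(3 4 12 14 7)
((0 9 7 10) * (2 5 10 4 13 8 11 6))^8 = (0 2 8 7 10 6 13 9 5 11 4)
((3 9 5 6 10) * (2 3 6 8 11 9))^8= (11)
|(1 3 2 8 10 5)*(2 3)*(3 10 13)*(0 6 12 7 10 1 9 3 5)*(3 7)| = |(0 6 12 3 1 2 8 13 5 9 7 10)| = 12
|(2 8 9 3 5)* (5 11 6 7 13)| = 9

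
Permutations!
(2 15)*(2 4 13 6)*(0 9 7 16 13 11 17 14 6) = (0 9 7 16 13)(2 15 4 11 17 14 6) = [9, 1, 15, 3, 11, 5, 2, 16, 8, 7, 10, 17, 12, 0, 6, 4, 13, 14]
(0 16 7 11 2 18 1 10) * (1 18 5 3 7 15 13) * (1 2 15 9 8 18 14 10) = (0 16 9 8 18 14 10)(2 5 3 7 11 15 13) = [16, 1, 5, 7, 4, 3, 6, 11, 18, 8, 0, 15, 12, 2, 10, 13, 9, 17, 14]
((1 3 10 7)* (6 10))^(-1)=(1 7 10 6 3)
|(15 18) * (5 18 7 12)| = |(5 18 15 7 12)| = 5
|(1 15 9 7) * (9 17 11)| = 6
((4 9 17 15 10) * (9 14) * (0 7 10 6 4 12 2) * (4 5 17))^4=(17)(0 2 12 10 7)(4 14 9)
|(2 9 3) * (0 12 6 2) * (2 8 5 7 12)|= |(0 2 9 3)(5 7 12 6 8)|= 20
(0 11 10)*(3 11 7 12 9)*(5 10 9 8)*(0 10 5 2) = (0 7 12 8 2)(3 11 9) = [7, 1, 0, 11, 4, 5, 6, 12, 2, 3, 10, 9, 8]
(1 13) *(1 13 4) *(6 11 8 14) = (1 4)(6 11 8 14) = [0, 4, 2, 3, 1, 5, 11, 7, 14, 9, 10, 8, 12, 13, 6]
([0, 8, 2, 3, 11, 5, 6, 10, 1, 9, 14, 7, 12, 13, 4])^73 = (1 8)(4 10 11 14 7)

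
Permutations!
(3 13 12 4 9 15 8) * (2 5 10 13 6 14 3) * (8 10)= (2 5 8)(3 6 14)(4 9 15 10 13 12)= [0, 1, 5, 6, 9, 8, 14, 7, 2, 15, 13, 11, 4, 12, 3, 10]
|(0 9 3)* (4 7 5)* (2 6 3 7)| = 8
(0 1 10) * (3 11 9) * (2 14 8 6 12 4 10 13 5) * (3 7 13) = (0 1 3 11 9 7 13 5 2 14 8 6 12 4 10) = [1, 3, 14, 11, 10, 2, 12, 13, 6, 7, 0, 9, 4, 5, 8]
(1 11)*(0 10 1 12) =(0 10 1 11 12) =[10, 11, 2, 3, 4, 5, 6, 7, 8, 9, 1, 12, 0]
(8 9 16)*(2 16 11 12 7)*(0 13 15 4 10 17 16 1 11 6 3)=(0 13 15 4 10 17 16 8 9 6 3)(1 11 12 7 2)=[13, 11, 1, 0, 10, 5, 3, 2, 9, 6, 17, 12, 7, 15, 14, 4, 8, 16]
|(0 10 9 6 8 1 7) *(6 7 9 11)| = |(0 10 11 6 8 1 9 7)| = 8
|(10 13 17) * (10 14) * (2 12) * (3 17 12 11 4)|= 9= |(2 11 4 3 17 14 10 13 12)|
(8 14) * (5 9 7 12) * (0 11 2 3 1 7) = [11, 7, 3, 1, 4, 9, 6, 12, 14, 0, 10, 2, 5, 13, 8] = (0 11 2 3 1 7 12 5 9)(8 14)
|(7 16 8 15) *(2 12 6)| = |(2 12 6)(7 16 8 15)| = 12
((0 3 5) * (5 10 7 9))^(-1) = (0 5 9 7 10 3)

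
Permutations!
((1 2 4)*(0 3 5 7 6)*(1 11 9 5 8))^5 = (0 4 6 2 7 1 5 8 9 3 11)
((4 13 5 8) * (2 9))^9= ((2 9)(4 13 5 8))^9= (2 9)(4 13 5 8)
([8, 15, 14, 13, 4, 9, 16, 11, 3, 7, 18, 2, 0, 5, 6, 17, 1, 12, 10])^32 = [0, 1, 2, 3, 4, 5, 6, 7, 8, 9, 10, 11, 12, 13, 14, 15, 16, 17, 18]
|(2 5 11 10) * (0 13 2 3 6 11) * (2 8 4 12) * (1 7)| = 28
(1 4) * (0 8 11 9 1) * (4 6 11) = (0 8 4)(1 6 11 9) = [8, 6, 2, 3, 0, 5, 11, 7, 4, 1, 10, 9]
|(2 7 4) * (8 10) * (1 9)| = 6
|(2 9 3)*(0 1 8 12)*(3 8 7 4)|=|(0 1 7 4 3 2 9 8 12)|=9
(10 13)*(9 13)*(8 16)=(8 16)(9 13 10)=[0, 1, 2, 3, 4, 5, 6, 7, 16, 13, 9, 11, 12, 10, 14, 15, 8]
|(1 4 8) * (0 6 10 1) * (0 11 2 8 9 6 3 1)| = 21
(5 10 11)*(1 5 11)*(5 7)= [0, 7, 2, 3, 4, 10, 6, 5, 8, 9, 1, 11]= (11)(1 7 5 10)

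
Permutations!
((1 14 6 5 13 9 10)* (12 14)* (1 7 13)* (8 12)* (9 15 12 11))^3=(1 9 13 14)(5 11 7 12)(6 8 10 15)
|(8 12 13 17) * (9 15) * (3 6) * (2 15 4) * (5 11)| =|(2 15 9 4)(3 6)(5 11)(8 12 13 17)| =4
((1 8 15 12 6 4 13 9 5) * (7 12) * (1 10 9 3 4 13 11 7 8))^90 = (15)(3 13 6 12 7 11 4)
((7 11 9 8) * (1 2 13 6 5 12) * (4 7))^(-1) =(1 12 5 6 13 2)(4 8 9 11 7)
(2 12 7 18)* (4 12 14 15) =[0, 1, 14, 3, 12, 5, 6, 18, 8, 9, 10, 11, 7, 13, 15, 4, 16, 17, 2] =(2 14 15 4 12 7 18)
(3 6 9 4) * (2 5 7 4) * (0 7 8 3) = (0 7 4)(2 5 8 3 6 9) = [7, 1, 5, 6, 0, 8, 9, 4, 3, 2]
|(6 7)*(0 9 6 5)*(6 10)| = 6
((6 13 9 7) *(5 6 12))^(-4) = ((5 6 13 9 7 12))^(-4) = (5 13 7)(6 9 12)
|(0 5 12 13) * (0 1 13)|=|(0 5 12)(1 13)|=6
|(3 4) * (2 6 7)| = 6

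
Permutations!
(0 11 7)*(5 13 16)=[11, 1, 2, 3, 4, 13, 6, 0, 8, 9, 10, 7, 12, 16, 14, 15, 5]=(0 11 7)(5 13 16)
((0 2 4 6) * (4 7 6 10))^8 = ((0 2 7 6)(4 10))^8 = (10)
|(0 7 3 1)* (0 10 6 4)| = |(0 7 3 1 10 6 4)| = 7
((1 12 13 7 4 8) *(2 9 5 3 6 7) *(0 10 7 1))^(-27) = (0 4 10 8 7)(1 5 13 6 9 12 3 2)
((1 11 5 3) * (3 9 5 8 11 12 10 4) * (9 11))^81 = ((1 12 10 4 3)(5 11 8 9))^81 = (1 12 10 4 3)(5 11 8 9)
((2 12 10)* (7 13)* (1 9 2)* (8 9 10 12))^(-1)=(1 10)(2 9 8)(7 13)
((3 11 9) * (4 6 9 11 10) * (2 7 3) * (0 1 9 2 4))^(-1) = (11)(0 10 3 7 2 6 4 9 1)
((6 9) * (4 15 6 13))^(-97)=(4 9 15 13 6)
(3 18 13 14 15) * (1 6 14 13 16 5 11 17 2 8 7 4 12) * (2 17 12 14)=(1 6 2 8 7 4 14 15 3 18 16 5 11 12)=[0, 6, 8, 18, 14, 11, 2, 4, 7, 9, 10, 12, 1, 13, 15, 3, 5, 17, 16]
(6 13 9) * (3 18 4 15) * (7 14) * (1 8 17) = [0, 8, 2, 18, 15, 5, 13, 14, 17, 6, 10, 11, 12, 9, 7, 3, 16, 1, 4] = (1 8 17)(3 18 4 15)(6 13 9)(7 14)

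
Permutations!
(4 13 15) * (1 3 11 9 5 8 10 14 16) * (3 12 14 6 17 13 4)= (1 12 14 16)(3 11 9 5 8 10 6 17 13 15)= [0, 12, 2, 11, 4, 8, 17, 7, 10, 5, 6, 9, 14, 15, 16, 3, 1, 13]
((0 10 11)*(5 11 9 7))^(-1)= ((0 10 9 7 5 11))^(-1)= (0 11 5 7 9 10)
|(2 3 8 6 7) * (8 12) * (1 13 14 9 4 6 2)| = 28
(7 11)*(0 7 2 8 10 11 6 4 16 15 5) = (0 7 6 4 16 15 5)(2 8 10 11) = [7, 1, 8, 3, 16, 0, 4, 6, 10, 9, 11, 2, 12, 13, 14, 5, 15]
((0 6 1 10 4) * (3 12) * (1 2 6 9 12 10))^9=(0 3)(2 6)(4 12)(9 10)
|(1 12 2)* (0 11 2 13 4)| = |(0 11 2 1 12 13 4)| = 7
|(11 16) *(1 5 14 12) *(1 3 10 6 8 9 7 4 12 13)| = 8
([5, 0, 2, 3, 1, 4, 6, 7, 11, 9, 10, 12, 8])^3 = (12)(0 1 4 5)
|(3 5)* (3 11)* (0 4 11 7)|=6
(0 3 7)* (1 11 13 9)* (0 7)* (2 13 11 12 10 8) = (0 3)(1 12 10 8 2 13 9) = [3, 12, 13, 0, 4, 5, 6, 7, 2, 1, 8, 11, 10, 9]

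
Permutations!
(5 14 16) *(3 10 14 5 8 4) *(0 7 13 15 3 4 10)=(0 7 13 15 3)(8 10 14 16)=[7, 1, 2, 0, 4, 5, 6, 13, 10, 9, 14, 11, 12, 15, 16, 3, 8]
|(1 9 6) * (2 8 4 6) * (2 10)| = |(1 9 10 2 8 4 6)| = 7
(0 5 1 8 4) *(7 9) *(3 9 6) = (0 5 1 8 4)(3 9 7 6) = [5, 8, 2, 9, 0, 1, 3, 6, 4, 7]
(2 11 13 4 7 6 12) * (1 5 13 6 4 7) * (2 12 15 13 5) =(1 2 11 6 15 13 7 4) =[0, 2, 11, 3, 1, 5, 15, 4, 8, 9, 10, 6, 12, 7, 14, 13]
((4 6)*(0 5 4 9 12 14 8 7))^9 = ((0 5 4 6 9 12 14 8 7))^9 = (14)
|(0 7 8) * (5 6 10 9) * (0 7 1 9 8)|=8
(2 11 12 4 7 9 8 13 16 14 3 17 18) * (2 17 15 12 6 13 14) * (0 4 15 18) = (0 4 7 9 8 14 3 18 17)(2 11 6 13 16)(12 15) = [4, 1, 11, 18, 7, 5, 13, 9, 14, 8, 10, 6, 15, 16, 3, 12, 2, 0, 17]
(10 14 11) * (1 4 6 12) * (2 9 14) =(1 4 6 12)(2 9 14 11 10) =[0, 4, 9, 3, 6, 5, 12, 7, 8, 14, 2, 10, 1, 13, 11]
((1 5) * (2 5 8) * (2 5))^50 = ((1 8 5))^50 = (1 5 8)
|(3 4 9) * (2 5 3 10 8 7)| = |(2 5 3 4 9 10 8 7)| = 8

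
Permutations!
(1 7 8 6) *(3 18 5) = (1 7 8 6)(3 18 5) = [0, 7, 2, 18, 4, 3, 1, 8, 6, 9, 10, 11, 12, 13, 14, 15, 16, 17, 5]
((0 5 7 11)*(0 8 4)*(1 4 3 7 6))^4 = (11)(0 4 1 6 5)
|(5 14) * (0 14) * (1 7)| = 6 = |(0 14 5)(1 7)|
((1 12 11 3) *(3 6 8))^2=(1 11 8)(3 12 6)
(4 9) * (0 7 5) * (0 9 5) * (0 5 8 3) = [7, 1, 2, 0, 8, 9, 6, 5, 3, 4] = (0 7 5 9 4 8 3)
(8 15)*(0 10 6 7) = (0 10 6 7)(8 15) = [10, 1, 2, 3, 4, 5, 7, 0, 15, 9, 6, 11, 12, 13, 14, 8]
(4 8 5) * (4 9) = (4 8 5 9) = [0, 1, 2, 3, 8, 9, 6, 7, 5, 4]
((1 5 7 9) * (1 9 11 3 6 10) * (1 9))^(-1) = (1 9 10 6 3 11 7 5)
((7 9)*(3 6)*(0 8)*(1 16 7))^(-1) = ((0 8)(1 16 7 9)(3 6))^(-1) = (0 8)(1 9 7 16)(3 6)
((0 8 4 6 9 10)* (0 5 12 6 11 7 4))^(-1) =(0 8)(4 7 11)(5 10 9 6 12)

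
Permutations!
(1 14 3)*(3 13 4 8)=(1 14 13 4 8 3)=[0, 14, 2, 1, 8, 5, 6, 7, 3, 9, 10, 11, 12, 4, 13]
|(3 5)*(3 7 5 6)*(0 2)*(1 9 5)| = |(0 2)(1 9 5 7)(3 6)| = 4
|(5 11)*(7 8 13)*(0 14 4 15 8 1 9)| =|(0 14 4 15 8 13 7 1 9)(5 11)| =18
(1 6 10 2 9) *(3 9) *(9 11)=(1 6 10 2 3 11 9)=[0, 6, 3, 11, 4, 5, 10, 7, 8, 1, 2, 9]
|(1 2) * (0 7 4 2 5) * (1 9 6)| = 8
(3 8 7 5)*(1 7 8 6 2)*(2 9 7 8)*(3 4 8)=(1 3 6 9 7 5 4 8 2)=[0, 3, 1, 6, 8, 4, 9, 5, 2, 7]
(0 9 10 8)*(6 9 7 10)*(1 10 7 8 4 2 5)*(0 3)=(0 8 3)(1 10 4 2 5)(6 9)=[8, 10, 5, 0, 2, 1, 9, 7, 3, 6, 4]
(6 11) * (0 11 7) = (0 11 6 7) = [11, 1, 2, 3, 4, 5, 7, 0, 8, 9, 10, 6]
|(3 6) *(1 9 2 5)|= 4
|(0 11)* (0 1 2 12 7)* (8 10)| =|(0 11 1 2 12 7)(8 10)| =6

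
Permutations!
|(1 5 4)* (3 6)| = 6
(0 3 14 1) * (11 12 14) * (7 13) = (0 3 11 12 14 1)(7 13) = [3, 0, 2, 11, 4, 5, 6, 13, 8, 9, 10, 12, 14, 7, 1]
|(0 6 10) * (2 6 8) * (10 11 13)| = 7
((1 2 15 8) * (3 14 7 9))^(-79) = (1 2 15 8)(3 14 7 9)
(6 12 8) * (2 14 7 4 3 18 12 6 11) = (2 14 7 4 3 18 12 8 11) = [0, 1, 14, 18, 3, 5, 6, 4, 11, 9, 10, 2, 8, 13, 7, 15, 16, 17, 12]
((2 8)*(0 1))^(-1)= (0 1)(2 8)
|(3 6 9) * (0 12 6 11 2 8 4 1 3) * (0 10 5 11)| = 12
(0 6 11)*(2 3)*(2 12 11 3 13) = [6, 1, 13, 12, 4, 5, 3, 7, 8, 9, 10, 0, 11, 2] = (0 6 3 12 11)(2 13)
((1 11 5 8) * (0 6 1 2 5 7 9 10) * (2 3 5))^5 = ((0 6 1 11 7 9 10)(3 5 8))^5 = (0 9 11 6 10 7 1)(3 8 5)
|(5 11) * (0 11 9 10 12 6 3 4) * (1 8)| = 18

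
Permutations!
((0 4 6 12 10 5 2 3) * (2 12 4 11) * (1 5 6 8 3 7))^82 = (0 8 6 12 1 2)(3 4 10 5 7 11)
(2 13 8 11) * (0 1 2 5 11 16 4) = [1, 2, 13, 3, 0, 11, 6, 7, 16, 9, 10, 5, 12, 8, 14, 15, 4] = (0 1 2 13 8 16 4)(5 11)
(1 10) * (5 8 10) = (1 5 8 10) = [0, 5, 2, 3, 4, 8, 6, 7, 10, 9, 1]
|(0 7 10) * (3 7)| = 4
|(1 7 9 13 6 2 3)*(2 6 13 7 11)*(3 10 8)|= |(13)(1 11 2 10 8 3)(7 9)|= 6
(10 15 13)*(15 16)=(10 16 15 13)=[0, 1, 2, 3, 4, 5, 6, 7, 8, 9, 16, 11, 12, 10, 14, 13, 15]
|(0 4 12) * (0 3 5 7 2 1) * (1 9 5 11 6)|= 28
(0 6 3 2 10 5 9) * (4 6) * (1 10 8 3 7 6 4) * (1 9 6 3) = (0 9)(1 10 5 6 7 3 2 8) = [9, 10, 8, 2, 4, 6, 7, 3, 1, 0, 5]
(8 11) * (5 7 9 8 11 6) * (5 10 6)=(11)(5 7 9 8)(6 10)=[0, 1, 2, 3, 4, 7, 10, 9, 5, 8, 6, 11]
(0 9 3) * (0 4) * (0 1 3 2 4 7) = (0 9 2 4 1 3 7) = [9, 3, 4, 7, 1, 5, 6, 0, 8, 2]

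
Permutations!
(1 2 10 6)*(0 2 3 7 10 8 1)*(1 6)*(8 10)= [2, 3, 10, 7, 4, 5, 0, 8, 6, 9, 1]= (0 2 10 1 3 7 8 6)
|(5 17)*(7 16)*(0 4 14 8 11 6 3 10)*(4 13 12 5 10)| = 6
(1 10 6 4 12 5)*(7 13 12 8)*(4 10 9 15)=(1 9 15 4 8 7 13 12 5)(6 10)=[0, 9, 2, 3, 8, 1, 10, 13, 7, 15, 6, 11, 5, 12, 14, 4]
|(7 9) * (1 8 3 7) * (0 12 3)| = |(0 12 3 7 9 1 8)| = 7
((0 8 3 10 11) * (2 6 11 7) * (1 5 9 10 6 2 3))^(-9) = (0 8 1 5 9 10 7 3 6 11)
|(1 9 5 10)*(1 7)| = |(1 9 5 10 7)| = 5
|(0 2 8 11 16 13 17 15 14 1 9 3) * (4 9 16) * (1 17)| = |(0 2 8 11 4 9 3)(1 16 13)(14 17 15)| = 21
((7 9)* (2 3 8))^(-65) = ((2 3 8)(7 9))^(-65) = (2 3 8)(7 9)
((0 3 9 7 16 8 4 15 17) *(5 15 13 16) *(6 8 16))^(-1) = ((0 3 9 7 5 15 17)(4 13 6 8))^(-1) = (0 17 15 5 7 9 3)(4 8 6 13)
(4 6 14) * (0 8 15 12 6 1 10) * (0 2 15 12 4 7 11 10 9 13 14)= (0 8 12 6)(1 9 13 14 7 11 10 2 15 4)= [8, 9, 15, 3, 1, 5, 0, 11, 12, 13, 2, 10, 6, 14, 7, 4]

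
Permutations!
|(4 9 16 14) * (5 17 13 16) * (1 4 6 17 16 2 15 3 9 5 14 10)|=|(1 4 5 16 10)(2 15 3 9 14 6 17 13)|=40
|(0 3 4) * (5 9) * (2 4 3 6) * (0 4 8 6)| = 6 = |(2 8 6)(5 9)|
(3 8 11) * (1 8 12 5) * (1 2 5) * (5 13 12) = (1 8 11 3 5 2 13 12) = [0, 8, 13, 5, 4, 2, 6, 7, 11, 9, 10, 3, 1, 12]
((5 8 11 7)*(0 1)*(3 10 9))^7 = (0 1)(3 10 9)(5 7 11 8)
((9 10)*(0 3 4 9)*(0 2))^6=((0 3 4 9 10 2))^6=(10)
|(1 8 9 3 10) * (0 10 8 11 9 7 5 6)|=|(0 10 1 11 9 3 8 7 5 6)|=10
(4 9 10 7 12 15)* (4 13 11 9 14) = (4 14)(7 12 15 13 11 9 10) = [0, 1, 2, 3, 14, 5, 6, 12, 8, 10, 7, 9, 15, 11, 4, 13]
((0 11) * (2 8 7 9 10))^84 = ((0 11)(2 8 7 9 10))^84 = (11)(2 10 9 7 8)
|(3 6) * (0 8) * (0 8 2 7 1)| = 4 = |(8)(0 2 7 1)(3 6)|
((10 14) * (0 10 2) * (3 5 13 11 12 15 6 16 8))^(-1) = (0 2 14 10)(3 8 16 6 15 12 11 13 5)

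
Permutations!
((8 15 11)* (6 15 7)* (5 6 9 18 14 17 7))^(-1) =(5 8 11 15 6)(7 17 14 18 9)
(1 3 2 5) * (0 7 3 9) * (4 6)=(0 7 3 2 5 1 9)(4 6)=[7, 9, 5, 2, 6, 1, 4, 3, 8, 0]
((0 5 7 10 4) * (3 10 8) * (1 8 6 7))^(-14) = ((0 5 1 8 3 10 4)(6 7))^(-14) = (10)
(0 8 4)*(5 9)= (0 8 4)(5 9)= [8, 1, 2, 3, 0, 9, 6, 7, 4, 5]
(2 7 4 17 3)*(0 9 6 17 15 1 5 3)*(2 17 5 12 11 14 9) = (0 2 7 4 15 1 12 11 14 9 6 5 3 17) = [2, 12, 7, 17, 15, 3, 5, 4, 8, 6, 10, 14, 11, 13, 9, 1, 16, 0]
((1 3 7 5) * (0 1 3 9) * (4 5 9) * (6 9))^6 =((0 1 4 5 3 7 6 9))^6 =(0 6 3 4)(1 9 7 5)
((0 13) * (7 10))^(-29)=(0 13)(7 10)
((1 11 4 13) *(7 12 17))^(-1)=((1 11 4 13)(7 12 17))^(-1)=(1 13 4 11)(7 17 12)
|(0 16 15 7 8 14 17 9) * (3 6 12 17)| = |(0 16 15 7 8 14 3 6 12 17 9)| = 11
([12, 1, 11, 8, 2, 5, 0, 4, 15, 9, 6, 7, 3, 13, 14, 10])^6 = [6, 1, 7, 12, 11, 5, 10, 2, 3, 9, 15, 4, 0, 13, 14, 8]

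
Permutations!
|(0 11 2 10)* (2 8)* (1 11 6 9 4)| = |(0 6 9 4 1 11 8 2 10)| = 9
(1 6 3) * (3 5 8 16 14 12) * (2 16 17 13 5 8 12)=(1 6 8 17 13 5 12 3)(2 16 14)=[0, 6, 16, 1, 4, 12, 8, 7, 17, 9, 10, 11, 3, 5, 2, 15, 14, 13]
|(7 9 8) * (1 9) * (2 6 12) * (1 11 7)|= 6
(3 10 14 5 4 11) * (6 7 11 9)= (3 10 14 5 4 9 6 7 11)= [0, 1, 2, 10, 9, 4, 7, 11, 8, 6, 14, 3, 12, 13, 5]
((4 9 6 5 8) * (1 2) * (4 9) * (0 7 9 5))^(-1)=((0 7 9 6)(1 2)(5 8))^(-1)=(0 6 9 7)(1 2)(5 8)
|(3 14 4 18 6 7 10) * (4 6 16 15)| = 20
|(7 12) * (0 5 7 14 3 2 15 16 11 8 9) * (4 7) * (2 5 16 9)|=|(0 16 11 8 2 15 9)(3 5 4 7 12 14)|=42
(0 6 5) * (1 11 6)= [1, 11, 2, 3, 4, 0, 5, 7, 8, 9, 10, 6]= (0 1 11 6 5)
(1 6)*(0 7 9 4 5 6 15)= (0 7 9 4 5 6 1 15)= [7, 15, 2, 3, 5, 6, 1, 9, 8, 4, 10, 11, 12, 13, 14, 0]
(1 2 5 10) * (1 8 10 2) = (2 5)(8 10) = [0, 1, 5, 3, 4, 2, 6, 7, 10, 9, 8]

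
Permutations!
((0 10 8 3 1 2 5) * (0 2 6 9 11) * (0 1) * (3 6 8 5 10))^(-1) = ((0 3)(1 8 6 9 11)(2 10 5))^(-1) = (0 3)(1 11 9 6 8)(2 5 10)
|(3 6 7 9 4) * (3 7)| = |(3 6)(4 7 9)| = 6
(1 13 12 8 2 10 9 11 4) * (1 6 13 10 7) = (1 10 9 11 4 6 13 12 8 2 7) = [0, 10, 7, 3, 6, 5, 13, 1, 2, 11, 9, 4, 8, 12]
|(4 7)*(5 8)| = 2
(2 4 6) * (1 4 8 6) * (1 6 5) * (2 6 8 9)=(1 4 8 5)(2 9)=[0, 4, 9, 3, 8, 1, 6, 7, 5, 2]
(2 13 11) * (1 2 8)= [0, 2, 13, 3, 4, 5, 6, 7, 1, 9, 10, 8, 12, 11]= (1 2 13 11 8)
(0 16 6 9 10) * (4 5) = (0 16 6 9 10)(4 5) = [16, 1, 2, 3, 5, 4, 9, 7, 8, 10, 0, 11, 12, 13, 14, 15, 6]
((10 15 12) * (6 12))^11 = (6 15 10 12)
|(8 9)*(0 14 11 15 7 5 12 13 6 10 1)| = 22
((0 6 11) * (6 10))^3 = (0 11 6 10)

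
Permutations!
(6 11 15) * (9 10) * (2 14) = [0, 1, 14, 3, 4, 5, 11, 7, 8, 10, 9, 15, 12, 13, 2, 6] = (2 14)(6 11 15)(9 10)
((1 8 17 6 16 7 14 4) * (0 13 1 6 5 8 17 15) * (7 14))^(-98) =(17)(4 16)(6 14)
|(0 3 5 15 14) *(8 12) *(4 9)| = 10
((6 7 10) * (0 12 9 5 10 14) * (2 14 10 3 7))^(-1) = ((0 12 9 5 3 7 10 6 2 14))^(-1) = (0 14 2 6 10 7 3 5 9 12)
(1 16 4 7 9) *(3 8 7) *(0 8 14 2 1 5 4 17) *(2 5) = (0 8 7 9 2 1 16 17)(3 14 5 4) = [8, 16, 1, 14, 3, 4, 6, 9, 7, 2, 10, 11, 12, 13, 5, 15, 17, 0]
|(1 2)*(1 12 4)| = 4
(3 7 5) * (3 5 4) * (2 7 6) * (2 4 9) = [0, 1, 7, 6, 3, 5, 4, 9, 8, 2] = (2 7 9)(3 6 4)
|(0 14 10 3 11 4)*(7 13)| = 6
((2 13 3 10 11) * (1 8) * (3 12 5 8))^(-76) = ((1 3 10 11 2 13 12 5 8))^(-76) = (1 13 3 12 10 5 11 8 2)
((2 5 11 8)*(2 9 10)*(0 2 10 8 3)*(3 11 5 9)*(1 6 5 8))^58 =((11)(0 2 9 1 6 5 8 3))^58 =(11)(0 9 6 8)(1 5 3 2)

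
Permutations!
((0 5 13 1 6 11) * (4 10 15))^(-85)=((0 5 13 1 6 11)(4 10 15))^(-85)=(0 11 6 1 13 5)(4 15 10)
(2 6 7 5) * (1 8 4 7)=(1 8 4 7 5 2 6)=[0, 8, 6, 3, 7, 2, 1, 5, 4]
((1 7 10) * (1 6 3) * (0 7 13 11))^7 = ((0 7 10 6 3 1 13 11))^7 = (0 11 13 1 3 6 10 7)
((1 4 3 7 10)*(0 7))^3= (0 1)(3 10)(4 7)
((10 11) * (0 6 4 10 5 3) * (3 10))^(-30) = (11)(0 4)(3 6)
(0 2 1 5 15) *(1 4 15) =(0 2 4 15)(1 5) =[2, 5, 4, 3, 15, 1, 6, 7, 8, 9, 10, 11, 12, 13, 14, 0]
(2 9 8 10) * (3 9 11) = [0, 1, 11, 9, 4, 5, 6, 7, 10, 8, 2, 3] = (2 11 3 9 8 10)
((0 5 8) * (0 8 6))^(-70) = (8)(0 6 5) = ((8)(0 5 6))^(-70)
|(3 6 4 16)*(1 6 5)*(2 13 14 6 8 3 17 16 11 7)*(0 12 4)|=36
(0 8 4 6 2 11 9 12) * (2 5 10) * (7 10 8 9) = (0 9 12)(2 11 7 10)(4 6 5 8) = [9, 1, 11, 3, 6, 8, 5, 10, 4, 12, 2, 7, 0]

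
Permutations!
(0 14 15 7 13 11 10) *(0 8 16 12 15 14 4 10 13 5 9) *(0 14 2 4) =(2 4 10 8 16 12 15 7 5 9 14)(11 13) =[0, 1, 4, 3, 10, 9, 6, 5, 16, 14, 8, 13, 15, 11, 2, 7, 12]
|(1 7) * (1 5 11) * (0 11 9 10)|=7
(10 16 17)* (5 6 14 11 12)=(5 6 14 11 12)(10 16 17)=[0, 1, 2, 3, 4, 6, 14, 7, 8, 9, 16, 12, 5, 13, 11, 15, 17, 10]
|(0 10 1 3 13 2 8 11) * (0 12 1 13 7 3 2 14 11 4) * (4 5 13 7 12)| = 13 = |(0 10 7 3 12 1 2 8 5 13 14 11 4)|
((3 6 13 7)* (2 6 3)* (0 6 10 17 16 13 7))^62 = ((0 6 7 2 10 17 16 13))^62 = (0 16 10 7)(2 6 13 17)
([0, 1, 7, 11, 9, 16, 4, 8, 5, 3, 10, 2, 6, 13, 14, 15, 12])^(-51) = [0, 1, 16, 8, 2, 4, 11, 12, 6, 7, 10, 5, 3, 13, 14, 15, 9]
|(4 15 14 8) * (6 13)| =4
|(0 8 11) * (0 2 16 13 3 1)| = 8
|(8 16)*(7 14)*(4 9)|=|(4 9)(7 14)(8 16)|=2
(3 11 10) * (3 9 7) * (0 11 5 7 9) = (0 11 10)(3 5 7) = [11, 1, 2, 5, 4, 7, 6, 3, 8, 9, 0, 10]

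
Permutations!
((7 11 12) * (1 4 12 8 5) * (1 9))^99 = ((1 4 12 7 11 8 5 9))^99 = (1 7 5 4 11 9 12 8)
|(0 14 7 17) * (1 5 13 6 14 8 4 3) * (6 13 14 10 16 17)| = 12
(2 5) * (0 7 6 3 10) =(0 7 6 3 10)(2 5) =[7, 1, 5, 10, 4, 2, 3, 6, 8, 9, 0]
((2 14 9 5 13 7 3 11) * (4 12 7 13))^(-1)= ((2 14 9 5 4 12 7 3 11))^(-1)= (2 11 3 7 12 4 5 9 14)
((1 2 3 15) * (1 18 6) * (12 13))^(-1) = (1 6 18 15 3 2)(12 13) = ((1 2 3 15 18 6)(12 13))^(-1)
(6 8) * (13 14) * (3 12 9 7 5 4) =(3 12 9 7 5 4)(6 8)(13 14) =[0, 1, 2, 12, 3, 4, 8, 5, 6, 7, 10, 11, 9, 14, 13]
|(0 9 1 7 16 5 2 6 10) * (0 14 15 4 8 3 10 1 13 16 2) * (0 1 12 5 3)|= 30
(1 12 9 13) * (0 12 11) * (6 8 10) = (0 12 9 13 1 11)(6 8 10) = [12, 11, 2, 3, 4, 5, 8, 7, 10, 13, 6, 0, 9, 1]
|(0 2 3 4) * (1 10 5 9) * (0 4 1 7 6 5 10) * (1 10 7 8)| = |(0 2 3 10 7 6 5 9 8 1)| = 10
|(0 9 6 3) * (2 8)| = 4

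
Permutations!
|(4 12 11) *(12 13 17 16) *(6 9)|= |(4 13 17 16 12 11)(6 9)|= 6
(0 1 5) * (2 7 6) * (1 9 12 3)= (0 9 12 3 1 5)(2 7 6)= [9, 5, 7, 1, 4, 0, 2, 6, 8, 12, 10, 11, 3]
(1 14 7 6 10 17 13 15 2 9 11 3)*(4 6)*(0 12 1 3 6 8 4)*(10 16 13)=(0 12 1 14 7)(2 9 11 6 16 13 15)(4 8)(10 17)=[12, 14, 9, 3, 8, 5, 16, 0, 4, 11, 17, 6, 1, 15, 7, 2, 13, 10]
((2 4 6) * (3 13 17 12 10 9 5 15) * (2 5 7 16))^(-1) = ((2 4 6 5 15 3 13 17 12 10 9 7 16))^(-1) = (2 16 7 9 10 12 17 13 3 15 5 6 4)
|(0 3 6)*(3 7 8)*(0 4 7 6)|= 6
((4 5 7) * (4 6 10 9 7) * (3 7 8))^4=(3 9 6)(7 8 10)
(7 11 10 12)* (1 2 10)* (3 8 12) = [0, 2, 10, 8, 4, 5, 6, 11, 12, 9, 3, 1, 7] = (1 2 10 3 8 12 7 11)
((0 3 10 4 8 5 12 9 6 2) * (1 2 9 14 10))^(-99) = ((0 3 1 2)(4 8 5 12 14 10)(6 9))^(-99) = (0 3 1 2)(4 12)(5 10)(6 9)(8 14)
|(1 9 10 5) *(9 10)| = |(1 10 5)| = 3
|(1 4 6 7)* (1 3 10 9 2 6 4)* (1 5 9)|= |(1 5 9 2 6 7 3 10)|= 8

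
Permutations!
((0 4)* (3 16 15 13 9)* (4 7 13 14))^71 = ((0 7 13 9 3 16 15 14 4))^71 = (0 4 14 15 16 3 9 13 7)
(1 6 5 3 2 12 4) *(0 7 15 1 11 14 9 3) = (0 7 15 1 6 5)(2 12 4 11 14 9 3) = [7, 6, 12, 2, 11, 0, 5, 15, 8, 3, 10, 14, 4, 13, 9, 1]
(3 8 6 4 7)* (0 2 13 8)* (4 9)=(0 2 13 8 6 9 4 7 3)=[2, 1, 13, 0, 7, 5, 9, 3, 6, 4, 10, 11, 12, 8]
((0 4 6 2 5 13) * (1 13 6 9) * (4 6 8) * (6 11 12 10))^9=((0 11 12 10 6 2 5 8 4 9 1 13))^9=(0 9 5 10)(1 8 6 11)(2 12 13 4)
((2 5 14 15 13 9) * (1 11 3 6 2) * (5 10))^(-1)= ((1 11 3 6 2 10 5 14 15 13 9))^(-1)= (1 9 13 15 14 5 10 2 6 3 11)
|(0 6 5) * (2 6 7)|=|(0 7 2 6 5)|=5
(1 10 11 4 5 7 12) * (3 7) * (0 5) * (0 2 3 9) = [5, 10, 3, 7, 2, 9, 6, 12, 8, 0, 11, 4, 1] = (0 5 9)(1 10 11 4 2 3 7 12)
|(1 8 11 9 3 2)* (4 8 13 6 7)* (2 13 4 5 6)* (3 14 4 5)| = 35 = |(1 5 6 7 3 13 2)(4 8 11 9 14)|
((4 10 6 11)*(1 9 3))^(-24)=((1 9 3)(4 10 6 11))^(-24)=(11)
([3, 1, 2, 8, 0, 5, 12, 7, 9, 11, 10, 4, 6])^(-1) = [4, 1, 2, 0, 11, 5, 12, 7, 3, 8, 10, 9, 6]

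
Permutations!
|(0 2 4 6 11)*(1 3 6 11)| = 12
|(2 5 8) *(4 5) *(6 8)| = 5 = |(2 4 5 6 8)|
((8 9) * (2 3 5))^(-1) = ((2 3 5)(8 9))^(-1) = (2 5 3)(8 9)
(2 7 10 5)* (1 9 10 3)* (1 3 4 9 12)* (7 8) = (1 12)(2 8 7 4 9 10 5) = [0, 12, 8, 3, 9, 2, 6, 4, 7, 10, 5, 11, 1]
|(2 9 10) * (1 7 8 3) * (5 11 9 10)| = 12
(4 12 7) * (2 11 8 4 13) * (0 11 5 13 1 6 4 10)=[11, 6, 5, 3, 12, 13, 4, 1, 10, 9, 0, 8, 7, 2]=(0 11 8 10)(1 6 4 12 7)(2 5 13)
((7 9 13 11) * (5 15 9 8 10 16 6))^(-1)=(5 6 16 10 8 7 11 13 9 15)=((5 15 9 13 11 7 8 10 16 6))^(-1)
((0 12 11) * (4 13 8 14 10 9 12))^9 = ((0 4 13 8 14 10 9 12 11))^9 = (14)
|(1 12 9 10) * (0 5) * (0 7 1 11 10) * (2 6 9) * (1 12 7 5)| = |(0 1 7 12 2 6 9)(10 11)| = 14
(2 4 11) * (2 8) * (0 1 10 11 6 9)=(0 1 10 11 8 2 4 6 9)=[1, 10, 4, 3, 6, 5, 9, 7, 2, 0, 11, 8]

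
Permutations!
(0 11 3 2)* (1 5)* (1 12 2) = (0 11 3 1 5 12 2) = [11, 5, 0, 1, 4, 12, 6, 7, 8, 9, 10, 3, 2]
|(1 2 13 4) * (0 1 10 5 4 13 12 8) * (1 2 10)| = 4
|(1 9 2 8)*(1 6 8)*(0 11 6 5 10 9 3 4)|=|(0 11 6 8 5 10 9 2 1 3 4)|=11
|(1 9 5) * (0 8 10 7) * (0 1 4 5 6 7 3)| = 4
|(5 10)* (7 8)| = 2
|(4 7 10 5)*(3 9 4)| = 6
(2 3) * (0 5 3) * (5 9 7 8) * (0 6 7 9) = (9)(2 6 7 8 5 3) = [0, 1, 6, 2, 4, 3, 7, 8, 5, 9]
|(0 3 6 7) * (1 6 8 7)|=4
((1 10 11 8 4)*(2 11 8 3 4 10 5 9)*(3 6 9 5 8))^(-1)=(1 4 3 10 8)(2 9 6 11)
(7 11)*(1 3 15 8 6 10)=(1 3 15 8 6 10)(7 11)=[0, 3, 2, 15, 4, 5, 10, 11, 6, 9, 1, 7, 12, 13, 14, 8]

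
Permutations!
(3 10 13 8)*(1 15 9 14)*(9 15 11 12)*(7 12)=(15)(1 11 7 12 9 14)(3 10 13 8)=[0, 11, 2, 10, 4, 5, 6, 12, 3, 14, 13, 7, 9, 8, 1, 15]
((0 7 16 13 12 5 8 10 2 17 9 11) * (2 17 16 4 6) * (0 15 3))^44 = (0 9 5 2)(3 17 12 6)(4 15 10 13)(7 11 8 16)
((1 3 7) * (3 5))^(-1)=(1 7 3 5)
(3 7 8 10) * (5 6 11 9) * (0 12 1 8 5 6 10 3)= (0 12 1 8 3 7 5 10)(6 11 9)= [12, 8, 2, 7, 4, 10, 11, 5, 3, 6, 0, 9, 1]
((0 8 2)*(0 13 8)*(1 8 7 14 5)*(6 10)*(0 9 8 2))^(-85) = (0 8 9)(1 5 14 7 13 2)(6 10)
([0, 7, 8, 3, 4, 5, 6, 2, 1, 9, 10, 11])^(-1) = [0, 8, 7, 3, 4, 5, 6, 1, 2, 9, 10, 11]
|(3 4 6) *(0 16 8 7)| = 12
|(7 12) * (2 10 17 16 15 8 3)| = 14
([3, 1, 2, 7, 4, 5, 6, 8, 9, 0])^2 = (0 7 9 3 8)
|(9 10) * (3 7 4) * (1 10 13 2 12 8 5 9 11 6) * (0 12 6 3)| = |(0 12 8 5 9 13 2 6 1 10 11 3 7 4)| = 14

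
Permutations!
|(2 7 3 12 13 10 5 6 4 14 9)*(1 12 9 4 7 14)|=|(1 12 13 10 5 6 7 3 9 2 14 4)|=12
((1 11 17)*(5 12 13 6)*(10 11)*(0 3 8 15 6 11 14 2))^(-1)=((0 3 8 15 6 5 12 13 11 17 1 10 14 2))^(-1)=(0 2 14 10 1 17 11 13 12 5 6 15 8 3)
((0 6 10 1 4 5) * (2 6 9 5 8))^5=((0 9 5)(1 4 8 2 6 10))^5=(0 5 9)(1 10 6 2 8 4)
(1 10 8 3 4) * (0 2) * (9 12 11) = (0 2)(1 10 8 3 4)(9 12 11) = [2, 10, 0, 4, 1, 5, 6, 7, 3, 12, 8, 9, 11]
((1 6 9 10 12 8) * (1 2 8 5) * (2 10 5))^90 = (1 9)(2 10)(5 6)(8 12)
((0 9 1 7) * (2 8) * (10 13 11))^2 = ((0 9 1 7)(2 8)(10 13 11))^2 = (0 1)(7 9)(10 11 13)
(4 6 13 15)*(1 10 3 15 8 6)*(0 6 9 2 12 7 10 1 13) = (0 6)(2 12 7 10 3 15 4 13 8 9) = [6, 1, 12, 15, 13, 5, 0, 10, 9, 2, 3, 11, 7, 8, 14, 4]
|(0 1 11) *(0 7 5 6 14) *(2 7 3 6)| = 6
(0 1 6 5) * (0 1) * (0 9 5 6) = (0 9 5 1) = [9, 0, 2, 3, 4, 1, 6, 7, 8, 5]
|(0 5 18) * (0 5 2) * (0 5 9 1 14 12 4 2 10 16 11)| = |(0 10 16 11)(1 14 12 4 2 5 18 9)| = 8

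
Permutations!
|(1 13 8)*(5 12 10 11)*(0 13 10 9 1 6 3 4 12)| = 12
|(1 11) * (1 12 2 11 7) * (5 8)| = 6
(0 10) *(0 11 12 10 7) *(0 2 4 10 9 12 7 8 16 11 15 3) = (0 8 16 11 7 2 4 10 15 3)(9 12) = [8, 1, 4, 0, 10, 5, 6, 2, 16, 12, 15, 7, 9, 13, 14, 3, 11]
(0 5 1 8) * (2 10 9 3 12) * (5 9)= [9, 8, 10, 12, 4, 1, 6, 7, 0, 3, 5, 11, 2]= (0 9 3 12 2 10 5 1 8)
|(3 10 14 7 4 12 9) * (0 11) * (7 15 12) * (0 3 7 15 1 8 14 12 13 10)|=|(0 11 3)(1 8 14)(4 15 13 10 12 9 7)|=21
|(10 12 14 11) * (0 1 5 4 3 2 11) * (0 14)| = |(14)(0 1 5 4 3 2 11 10 12)| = 9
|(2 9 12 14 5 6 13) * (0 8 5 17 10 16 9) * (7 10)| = 42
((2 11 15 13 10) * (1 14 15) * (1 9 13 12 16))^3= (1 12 14 16 15)(2 13 11 10 9)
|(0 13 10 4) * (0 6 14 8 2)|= 8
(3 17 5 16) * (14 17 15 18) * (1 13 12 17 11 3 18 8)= (1 13 12 17 5 16 18 14 11 3 15 8)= [0, 13, 2, 15, 4, 16, 6, 7, 1, 9, 10, 3, 17, 12, 11, 8, 18, 5, 14]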